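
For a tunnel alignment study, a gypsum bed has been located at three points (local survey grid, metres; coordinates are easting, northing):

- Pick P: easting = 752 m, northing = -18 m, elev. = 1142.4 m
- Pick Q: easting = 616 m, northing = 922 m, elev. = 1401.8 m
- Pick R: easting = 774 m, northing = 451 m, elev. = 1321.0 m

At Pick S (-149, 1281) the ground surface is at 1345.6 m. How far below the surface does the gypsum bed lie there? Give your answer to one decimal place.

235.0 m

Two edge vectors: Pick P→Pick Q = (-136, 940, 259.4), Pick P→Pick R = (22, 469, 178.6).
Normal n = (Pick P→Pick Q) × (Pick P→Pick R) = (46225.4, 29996.4, -84464).
So ∂z/∂easting = −n_x/n_z = 0.547279 and ∂z/∂northing = −n_y/n_z = 0.355138.
Intercept c from Pick P: 1142.4 − 411.55 + 6.39 = 737.24.
At (-149, 1281): z_contact = −81.54 + 454.93 + 737.24 = 1110.63 m.
Depth below ground = 1345.6 − 1110.63 = 235.0 m.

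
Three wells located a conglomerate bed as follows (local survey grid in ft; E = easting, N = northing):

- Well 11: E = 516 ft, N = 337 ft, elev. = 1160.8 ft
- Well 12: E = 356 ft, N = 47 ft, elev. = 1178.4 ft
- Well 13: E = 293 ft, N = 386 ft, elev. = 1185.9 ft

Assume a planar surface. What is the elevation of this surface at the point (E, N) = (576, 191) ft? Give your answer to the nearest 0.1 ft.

Two edge vectors: Well 11→Well 12 = (-160, -290, 17.6), Well 11→Well 13 = (-223, 49, 25.1).
Normal n = (Well 11→Well 12) × (Well 11→Well 13) = (-8141.4, 91.2, -72510).
So ∂z/∂E = −n_x/n_z = −0.11228 and ∂z/∂N = −n_y/n_z = 0.00126.
Intercept c from Well 11: 1160.8 + 57.94 − 0.42 = 1218.31.
At (576, 191): z = −64.7 + 0.2 + 1218.31 = 1153.9 ft.

1153.9 ft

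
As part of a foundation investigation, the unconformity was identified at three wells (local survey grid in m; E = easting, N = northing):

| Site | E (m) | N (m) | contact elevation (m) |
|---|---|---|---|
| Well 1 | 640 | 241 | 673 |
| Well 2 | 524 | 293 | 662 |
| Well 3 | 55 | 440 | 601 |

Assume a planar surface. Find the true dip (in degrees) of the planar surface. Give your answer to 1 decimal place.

Let the plane be z = a·E + b·N + c.
Well 2−Well 1: −116a + 52b = −11;  Well 3−Well 1: −585a + 199b = −72.
Solving gives a = 0.21197, b = 0.26131.
Gradient magnitude |∇z| = √(a² + b²) = √(0.04493 + 0.06829) = 0.33648.
True dip = arctan(0.33648) = 18.6°, dipping toward SW (azimuth ≈ 219°).

18.6°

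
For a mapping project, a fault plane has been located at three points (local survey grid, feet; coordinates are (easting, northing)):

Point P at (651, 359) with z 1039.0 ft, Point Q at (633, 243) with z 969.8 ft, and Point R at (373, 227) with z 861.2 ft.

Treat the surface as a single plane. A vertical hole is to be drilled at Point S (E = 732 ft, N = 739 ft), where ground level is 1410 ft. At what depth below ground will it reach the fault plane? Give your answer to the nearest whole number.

136 ft

Let the plane be z = a·E + b·N + c.
Point Q−Point P: −18a − 116b = −69.2;  Point R−Point P: −278a − 132b = −177.8.
Solving gives a = 0.38465, b = 0.53686.
Then c = 1039 − a·651 − b·359 = 595.86.
At (732, 739): z_contact = 281.6 + 396.7 + 595.86 = 1274.2 ft.
Depth below ground = 1410 − 1274.2 = 136 ft.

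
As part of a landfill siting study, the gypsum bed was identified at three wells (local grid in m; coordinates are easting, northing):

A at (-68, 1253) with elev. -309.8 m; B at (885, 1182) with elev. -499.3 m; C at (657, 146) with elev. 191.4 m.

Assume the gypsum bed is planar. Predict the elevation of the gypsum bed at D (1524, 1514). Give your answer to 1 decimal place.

Two edge vectors: A→B = (953, -71, -189.5), A→C = (725, -1107, 501.2).
Normal n = (A→B) × (A→C) = (-245361.7, -615031.1, -1003496).
So ∂z/∂easting = −n_x/n_z = −0.244507 and ∂z/∂northing = −n_y/n_z = −0.612888.
Intercept c from A: -309.8 − 16.63 + 767.95 = 441.52.
At (1524, 1514): z = −372.6 − 927.9 + 441.52 = -859.0 m.

-859.0 m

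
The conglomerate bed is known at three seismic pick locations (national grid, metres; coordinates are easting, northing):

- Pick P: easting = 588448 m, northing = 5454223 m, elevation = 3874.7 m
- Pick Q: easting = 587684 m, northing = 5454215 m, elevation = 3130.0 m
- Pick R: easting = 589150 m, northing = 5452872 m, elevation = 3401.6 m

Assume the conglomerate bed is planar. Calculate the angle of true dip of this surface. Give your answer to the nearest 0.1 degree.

Two edge vectors: Pick P→Pick Q = (-764, -8, -744.7), Pick P→Pick R = (702, -1351, -473.1).
Normal n = (Pick P→Pick Q) × (Pick P→Pick R) = (-1002304.9, -884227.8, 1037780).
So ∂z/∂easting = −n_x/n_z = 0.96582 and ∂z/∂northing = −n_y/n_z = 0.85204.
Gradient magnitude |∇z| = √(a² + b²) = √(0.93280 + 0.72597) = 1.28793.
True dip = arctan(1.28793) = 52.2°, dipping toward SW (azimuth ≈ 229°).

52.2°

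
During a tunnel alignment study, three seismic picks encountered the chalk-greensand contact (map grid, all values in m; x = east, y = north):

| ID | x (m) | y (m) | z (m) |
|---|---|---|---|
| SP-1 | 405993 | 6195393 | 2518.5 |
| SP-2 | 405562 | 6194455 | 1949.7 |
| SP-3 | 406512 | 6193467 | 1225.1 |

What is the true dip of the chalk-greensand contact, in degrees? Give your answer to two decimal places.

33.17°

Let the plane be z = a·x + b·y + c.
SP-2−SP-1: −431a − 938b = −568.8;  SP-3−SP-1: 519a − 1926b = −1293.4.
Solving gives a = −0.08937, b = 0.64746.
Gradient magnitude |∇z| = √(a² + b²) = √(0.00799 + 0.41921) = 0.65360.
True dip = arctan(0.65360) = 33.17°, dipping toward S (azimuth ≈ 172°).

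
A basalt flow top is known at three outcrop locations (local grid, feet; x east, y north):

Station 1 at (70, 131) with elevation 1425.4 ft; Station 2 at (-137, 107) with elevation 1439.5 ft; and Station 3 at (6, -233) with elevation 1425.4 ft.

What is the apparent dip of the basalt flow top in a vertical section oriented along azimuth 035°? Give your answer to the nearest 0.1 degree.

Two edge vectors: Station 1→Station 2 = (-207, -24, 14.1), Station 1→Station 3 = (-64, -364, 0).
Normal n = (Station 1→Station 2) × (Station 1→Station 3) = (5132.4, -902.4, 73812).
So ∂z/∂x = −n_x/n_z = −0.06953 and ∂z/∂y = −n_y/n_z = 0.01223.
Unit vector along 035° is (sin 35°, cos 35°) = (0.5736, 0.8192).
Slope in that direction = a·(0.5736) + b·(0.8192) = −0.02987.
Apparent dip = arctan|0.02987| = 1.7° (true dip is 4.0°, so apparent ≤ true as expected).

1.7°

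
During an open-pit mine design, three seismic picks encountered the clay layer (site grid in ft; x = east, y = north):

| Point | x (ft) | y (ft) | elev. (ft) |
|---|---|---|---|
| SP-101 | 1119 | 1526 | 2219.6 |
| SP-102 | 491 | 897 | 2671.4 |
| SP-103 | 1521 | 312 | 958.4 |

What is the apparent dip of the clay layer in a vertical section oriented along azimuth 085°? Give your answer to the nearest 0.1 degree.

Let the plane be z = a·x + b·y + c.
SP-102−SP-101: −628a − 629b = 451.8;  SP-103−SP-101: 402a − 1214b = −1261.2.
Solving gives a = −1.32163, b = 0.60124.
Unit vector along 085° is (sin 85°, cos 85°) = (0.9962, 0.0872).
Slope in that direction = a·(0.9962) + b·(0.0872) = −1.26419.
Apparent dip = arctan|1.26419| = 51.7° (true dip is 55.4°, so apparent ≤ true as expected).

51.7°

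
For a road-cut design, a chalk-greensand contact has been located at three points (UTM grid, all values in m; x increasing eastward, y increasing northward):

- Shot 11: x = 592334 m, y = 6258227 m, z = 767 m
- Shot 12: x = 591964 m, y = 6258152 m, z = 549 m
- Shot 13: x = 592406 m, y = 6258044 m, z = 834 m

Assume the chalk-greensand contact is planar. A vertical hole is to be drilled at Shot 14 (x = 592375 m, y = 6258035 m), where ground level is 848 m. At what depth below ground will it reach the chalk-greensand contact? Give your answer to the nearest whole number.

Let the plane be z = a·x + b·y + c.
Shot 12−Shot 11: −370a − 75b = −218;  Shot 13−Shot 11: 72a − 183b = 67.
Solving gives a = 0.61440295, b = −0.12438791.
Then c = 767 − a·592334 − b·6258227 = 415283.01.
At (592375, 6258035): z_contact = 363957.0 − 778423.9 + 415283.01 = 816.1 m.
Depth below ground = 848 − 816.1 = 32 m.

32 m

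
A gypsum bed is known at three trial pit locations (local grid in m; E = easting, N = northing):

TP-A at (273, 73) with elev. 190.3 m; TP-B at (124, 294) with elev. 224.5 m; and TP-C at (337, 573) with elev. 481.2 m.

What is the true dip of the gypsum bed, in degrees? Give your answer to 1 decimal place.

36.5°

Let the plane be z = a·E + b·N + c.
TP-B−TP-A: −149a + 221b = 34.2;  TP-C−TP-A: 64a + 500b = 290.9.
Solving gives a = 0.53234, b = 0.51366.
Gradient magnitude |∇z| = √(a² + b²) = √(0.28339 + 0.26385) = 0.73975.
True dip = arctan(0.73975) = 36.5°, dipping toward SW (azimuth ≈ 226°).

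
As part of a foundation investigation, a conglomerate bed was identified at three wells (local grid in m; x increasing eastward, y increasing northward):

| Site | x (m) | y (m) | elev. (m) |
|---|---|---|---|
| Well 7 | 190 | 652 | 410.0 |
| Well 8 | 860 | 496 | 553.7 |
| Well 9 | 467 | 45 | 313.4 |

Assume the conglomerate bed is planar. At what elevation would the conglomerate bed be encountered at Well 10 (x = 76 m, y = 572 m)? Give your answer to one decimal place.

Let the plane be z = a·x + b·y + c.
Well 8−Well 7: 670a − 156b = 143.7;  Well 9−Well 7: 277a − 607b = −96.6.
Solving gives a = 0.28144, b = 0.28757.
Then c = 410 − a·190 − b·652 = 169.03.
At (76, 572): z = 21.4 + 164.5 + 169.03 = 354.9 m.

354.9 m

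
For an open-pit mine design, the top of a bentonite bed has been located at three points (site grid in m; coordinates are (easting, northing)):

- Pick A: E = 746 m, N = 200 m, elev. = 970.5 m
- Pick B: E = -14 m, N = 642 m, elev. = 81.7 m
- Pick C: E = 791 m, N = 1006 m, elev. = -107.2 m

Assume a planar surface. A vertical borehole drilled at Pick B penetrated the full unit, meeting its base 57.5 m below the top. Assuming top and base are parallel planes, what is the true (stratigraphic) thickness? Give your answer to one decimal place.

33.3 m

Let the plane be z = a·E + b·N + c.
Pick B−Pick A: −760a + 442b = −888.8;  Pick C−Pick A: 45a + 806b = −1077.7.
Solving gives a = 0.37952, b = −1.35829.
|∇z| = √(a²+b²) = 1.41031, so dip δ = arctan(1.41031) = 54.66°.
True thickness = vertical thickness × cos δ = 57.5 × cos 54.66° = 33.3 m.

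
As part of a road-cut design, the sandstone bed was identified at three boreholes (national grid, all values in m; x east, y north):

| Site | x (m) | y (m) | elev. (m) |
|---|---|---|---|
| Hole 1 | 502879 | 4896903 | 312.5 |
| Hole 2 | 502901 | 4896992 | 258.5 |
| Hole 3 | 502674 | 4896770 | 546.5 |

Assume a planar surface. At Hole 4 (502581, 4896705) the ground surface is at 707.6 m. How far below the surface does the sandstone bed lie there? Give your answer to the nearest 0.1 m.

Let the plane be z = a·x + b·y + c.
Hole 2−Hole 1: 22a + 89b = −54;  Hole 3−Hole 1: −205a − 133b = 234.
Solving gives a = −0.890658659, b = −0.386578758.
Then c = 312.5 − a·502879 − b·4896903 = 2341244.72.
At (502581, 4896705): z_contact = −447628.12 − 1892962.14 + 2341244.72 = 654.46 m.
Depth below ground = 707.6 − 654.46 = 53.1 m.

53.1 m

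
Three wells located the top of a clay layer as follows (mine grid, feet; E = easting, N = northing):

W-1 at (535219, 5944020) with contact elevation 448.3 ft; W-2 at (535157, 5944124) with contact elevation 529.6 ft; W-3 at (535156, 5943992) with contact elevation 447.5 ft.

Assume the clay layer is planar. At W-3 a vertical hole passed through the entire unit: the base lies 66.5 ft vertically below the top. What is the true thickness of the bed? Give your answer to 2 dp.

55.05 ft

Two edge vectors: W-1→W-2 = (-62, 104, 81.3), W-1→W-3 = (-63, -28, -0.8).
Normal n = (W-1→W-2) × (W-1→W-3) = (2193.2, -5171.5, 8288).
So ∂z/∂E = −n_x/n_z = −0.26462 and ∂z/∂N = −n_y/n_z = 0.62397.
|∇z| = √(a²+b²) = 0.67777, so dip δ = arctan(0.67777) = 34.13°.
True thickness = vertical thickness × cos δ = 66.5 × cos 34.13° = 55.05 ft.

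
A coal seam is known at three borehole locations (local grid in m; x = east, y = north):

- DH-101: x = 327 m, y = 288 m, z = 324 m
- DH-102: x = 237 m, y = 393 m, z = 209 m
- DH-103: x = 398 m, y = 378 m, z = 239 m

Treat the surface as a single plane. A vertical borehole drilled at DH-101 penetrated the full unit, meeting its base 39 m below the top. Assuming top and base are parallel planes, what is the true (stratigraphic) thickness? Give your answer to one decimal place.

Two edge vectors: DH-101→DH-102 = (-90, 105, -115), DH-101→DH-103 = (71, 90, -85).
Normal n = (DH-101→DH-102) × (DH-101→DH-103) = (1425, -15815, -15555).
So ∂z/∂x = −n_x/n_z = 0.09161 and ∂z/∂y = −n_y/n_z = −1.01671.
|∇z| = √(a²+b²) = 1.02083, so dip δ = arctan(1.02083) = 45.59°.
True thickness = vertical thickness × cos δ = 39 × cos 45.59° = 27.3 m.

27.3 m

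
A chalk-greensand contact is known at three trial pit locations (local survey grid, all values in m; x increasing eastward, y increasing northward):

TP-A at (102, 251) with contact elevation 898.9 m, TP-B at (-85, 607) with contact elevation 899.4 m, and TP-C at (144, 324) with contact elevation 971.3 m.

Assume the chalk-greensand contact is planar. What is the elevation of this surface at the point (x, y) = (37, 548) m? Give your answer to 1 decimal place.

Let the plane be z = a·x + b·y + c.
TP-B−TP-A: −187a + 356b = 0.5;  TP-C−TP-A: 42a + 73b = 72.4.
Solving gives a = 0.89983, b = 0.47407.
Then c = 898.9 − a·102 − b·251 = 688.13.
At (37, 548): z = 33.3 + 259.8 + 688.13 = 981.2 m.

981.2 m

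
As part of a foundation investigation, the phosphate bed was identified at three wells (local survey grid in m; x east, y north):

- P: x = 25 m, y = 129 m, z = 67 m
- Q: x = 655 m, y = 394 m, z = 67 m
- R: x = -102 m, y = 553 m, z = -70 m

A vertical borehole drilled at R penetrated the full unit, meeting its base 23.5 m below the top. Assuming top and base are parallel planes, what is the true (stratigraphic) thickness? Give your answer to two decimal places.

22.44 m

Two edge vectors: P→Q = (630, 265, 0), P→R = (-127, 424, -137).
Normal n = (P→Q) × (P→R) = (-36305, 86310, 300775).
So ∂z/∂x = −n_x/n_z = 0.12070 and ∂z/∂y = −n_y/n_z = −0.28696.
|∇z| = √(a²+b²) = 0.31131, so dip δ = arctan(0.31131) = 17.29°.
True thickness = vertical thickness × cos δ = 23.5 × cos 17.29° = 22.44 m.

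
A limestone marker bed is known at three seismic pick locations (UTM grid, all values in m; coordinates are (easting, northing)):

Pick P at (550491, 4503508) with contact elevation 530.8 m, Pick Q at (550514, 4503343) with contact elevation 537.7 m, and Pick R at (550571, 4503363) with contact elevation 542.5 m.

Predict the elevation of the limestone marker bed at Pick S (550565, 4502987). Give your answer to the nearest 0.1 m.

Let the plane be z = a·E + b·N + c.
Pick Q−Pick P: 23a − 165b = 6.9;  Pick R−Pick P: 80a − 145b = 11.7.
Solving gives a = 0.094272681, b = −0.028677141.
Then c = 530.8 − a·550491 − b·4503508 = 77782.27.
At (550565, 4502987): z = 51903.2 − 129132.8 + 77782.27 = 552.7 m.

552.7 m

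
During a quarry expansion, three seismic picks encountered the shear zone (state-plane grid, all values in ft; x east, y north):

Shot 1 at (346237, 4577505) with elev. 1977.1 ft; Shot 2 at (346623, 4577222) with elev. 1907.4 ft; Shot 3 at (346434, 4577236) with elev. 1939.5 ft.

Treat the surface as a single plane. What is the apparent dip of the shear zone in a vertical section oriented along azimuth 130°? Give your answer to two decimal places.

Let the plane be z = a·x + b·y + c.
Shot 2−Shot 1: 386a − 283b = −69.7;  Shot 3−Shot 1: 197a − 269b = −37.6.
Solving gives a = −0.16864, b = 0.01628.
Unit vector along 130° is (sin 130°, cos 130°) = (0.7660, -0.6428).
Slope in that direction = a·(0.7660) + b·(-0.6428) = −0.13965.
Apparent dip = arctan|0.13965| = 7.95° (true dip is 9.6°, so apparent ≤ true as expected).

7.95°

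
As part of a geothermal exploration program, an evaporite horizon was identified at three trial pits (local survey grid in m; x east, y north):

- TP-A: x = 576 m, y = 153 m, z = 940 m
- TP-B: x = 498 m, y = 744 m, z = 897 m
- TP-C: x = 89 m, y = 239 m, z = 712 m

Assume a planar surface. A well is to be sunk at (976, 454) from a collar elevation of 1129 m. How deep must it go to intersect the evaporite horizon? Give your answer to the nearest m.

6 m

Let the plane be z = a·x + b·y + c.
TP-B−TP-A: −78a + 591b = −43;  TP-C−TP-A: −487a + 86b = −228.
Solving gives a = 0.46619, b = −0.01123.
Then c = 940 − a·576 − b·153 = 673.19.
At (976, 454): z_contact = 455.0 − 5.1 + 673.19 = 1123.1 m.
Depth below ground = 1129 − 1123.1 = 6 m.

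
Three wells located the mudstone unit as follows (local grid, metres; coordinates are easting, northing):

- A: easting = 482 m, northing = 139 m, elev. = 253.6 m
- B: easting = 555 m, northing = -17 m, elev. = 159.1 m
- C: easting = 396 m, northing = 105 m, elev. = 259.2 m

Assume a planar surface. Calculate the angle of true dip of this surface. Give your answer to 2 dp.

28.78°

Let the plane be z = a·easting + b·northing + c.
B−A: 73a − 156b = −94.5;  C−A: −86a − 34b = 5.6.
Solving gives a = −0.25705, b = 0.48548.
Gradient magnitude |∇z| = √(a² + b²) = √(0.06608 + 0.23569) = 0.54933.
True dip = arctan(0.54933) = 28.78°, dipping toward SSE (azimuth ≈ 152°).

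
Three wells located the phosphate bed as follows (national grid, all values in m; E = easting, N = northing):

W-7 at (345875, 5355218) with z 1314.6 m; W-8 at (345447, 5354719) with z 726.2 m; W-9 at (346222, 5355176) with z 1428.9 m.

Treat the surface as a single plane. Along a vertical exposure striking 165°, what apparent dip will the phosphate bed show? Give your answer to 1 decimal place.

34.0°

Two edge vectors: W-7→W-8 = (-428, -499, -588.4), W-7→W-9 = (347, -42, 114.3).
Normal n = (W-7→W-8) × (W-7→W-9) = (-81748.5, -155254.4, 191129).
So ∂z/∂E = −n_x/n_z = 0.42771 and ∂z/∂N = −n_y/n_z = 0.81230.
Unit vector along 165° is (sin 165°, cos 165°) = (0.2588, -0.9659).
Slope in that direction = a·(0.2588) + b·(-0.9659) = −0.67392.
Apparent dip = arctan|0.67392| = 34.0° (true dip is 42.6°, so apparent ≤ true as expected).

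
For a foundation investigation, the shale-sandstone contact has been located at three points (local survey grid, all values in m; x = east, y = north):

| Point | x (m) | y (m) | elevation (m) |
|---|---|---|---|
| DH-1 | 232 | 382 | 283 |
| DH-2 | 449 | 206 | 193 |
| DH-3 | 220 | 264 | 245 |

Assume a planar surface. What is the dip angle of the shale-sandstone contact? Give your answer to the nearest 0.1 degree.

20.1°

Let the plane be z = a·x + b·y + c.
DH-2−DH-1: 217a − 176b = −90;  DH-3−DH-1: −12a − 118b = −38.
Solving gives a = −0.14186, b = 0.33646.
Gradient magnitude |∇z| = √(a² + b²) = √(0.02012 + 0.11321) = 0.36514.
True dip = arctan(0.36514) = 20.1°, dipping toward SSE (azimuth ≈ 157°).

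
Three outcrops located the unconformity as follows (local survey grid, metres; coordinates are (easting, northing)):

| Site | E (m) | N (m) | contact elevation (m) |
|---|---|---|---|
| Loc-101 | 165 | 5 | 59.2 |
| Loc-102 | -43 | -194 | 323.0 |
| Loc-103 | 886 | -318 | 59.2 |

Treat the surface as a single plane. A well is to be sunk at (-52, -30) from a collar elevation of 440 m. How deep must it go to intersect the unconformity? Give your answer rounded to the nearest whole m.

Let the plane be z = a·E + b·N + c.
Loc-102−Loc-101: −208a − 199b = 263.8;  Loc-103−Loc-101: 721a − 323b = 0.
Solving gives a = −0.40447, b = −0.90286.
Then c = 59.2 − a·165 − b·5 = 130.45.
At (-52, -30): z_contact = 21.0 + 27.1 + 130.45 = 178.6 m.
Depth below ground = 440 − 178.6 = 261 m.

261 m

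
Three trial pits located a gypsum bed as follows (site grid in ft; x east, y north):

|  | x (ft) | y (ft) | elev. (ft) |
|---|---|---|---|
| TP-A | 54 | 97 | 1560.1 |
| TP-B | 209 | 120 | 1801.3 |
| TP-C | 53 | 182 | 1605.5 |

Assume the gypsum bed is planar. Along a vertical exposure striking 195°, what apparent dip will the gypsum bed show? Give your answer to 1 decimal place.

Let the plane be z = a·x + b·y + c.
TP-B−TP-A: 155a + 23b = 241.2;  TP-C−TP-A: −1a + 85b = 45.4.
Solving gives a = 1.47430, b = 0.55146.
Unit vector along 195° is (sin 195°, cos 195°) = (-0.2588, -0.9659).
Slope in that direction = a·(-0.2588) + b·(-0.9659) = −0.91425.
Apparent dip = arctan|0.91425| = 42.4° (true dip is 57.6°, so apparent ≤ true as expected).

42.4°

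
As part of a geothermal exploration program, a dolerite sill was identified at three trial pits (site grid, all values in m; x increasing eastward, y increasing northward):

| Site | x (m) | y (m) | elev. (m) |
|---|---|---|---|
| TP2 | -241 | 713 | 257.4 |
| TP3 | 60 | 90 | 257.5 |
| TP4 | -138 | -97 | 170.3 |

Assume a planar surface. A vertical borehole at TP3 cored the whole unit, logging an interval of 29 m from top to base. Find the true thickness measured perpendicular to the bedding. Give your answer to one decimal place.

Two edge vectors: TP2→TP3 = (301, -623, 0.1), TP2→TP4 = (103, -810, -87.1).
Normal n = (TP2→TP3) × (TP2→TP4) = (54344.3, 26227.4, -179641).
So ∂z/∂x = −n_x/n_z = 0.30252 and ∂z/∂y = −n_y/n_z = 0.14600.
|∇z| = √(a²+b²) = 0.33590, so dip δ = arctan(0.33590) = 18.57°.
True thickness = vertical thickness × cos δ = 29 × cos 18.57° = 27.5 m.

27.5 m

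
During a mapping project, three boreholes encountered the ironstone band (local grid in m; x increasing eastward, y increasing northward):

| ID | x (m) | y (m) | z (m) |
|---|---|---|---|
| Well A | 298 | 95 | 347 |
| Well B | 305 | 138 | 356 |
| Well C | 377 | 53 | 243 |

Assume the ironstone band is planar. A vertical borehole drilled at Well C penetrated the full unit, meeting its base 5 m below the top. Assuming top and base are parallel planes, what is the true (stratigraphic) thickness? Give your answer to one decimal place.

3.2 m

Let the plane be z = a·x + b·y + c.
Well B−Well A: 7a + 43b = 9;  Well C−Well A: 79a − 42b = −104.
Solving gives a = −1.10918, b = 0.38987.
|∇z| = √(a²+b²) = 1.17571, so dip δ = arctan(1.17571) = 49.62°.
True thickness = vertical thickness × cos δ = 5 × cos 49.62° = 3.2 m.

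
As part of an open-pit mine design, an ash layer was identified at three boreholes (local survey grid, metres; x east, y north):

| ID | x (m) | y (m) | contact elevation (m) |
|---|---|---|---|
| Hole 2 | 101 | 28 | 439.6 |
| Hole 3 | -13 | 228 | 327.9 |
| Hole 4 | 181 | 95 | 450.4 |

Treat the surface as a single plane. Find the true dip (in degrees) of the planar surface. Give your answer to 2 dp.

27.57°

Two edge vectors: Hole 2→Hole 3 = (-114, 200, -111.7), Hole 2→Hole 4 = (80, 67, 10.8).
Normal n = (Hole 2→Hole 3) × (Hole 2→Hole 4) = (9643.9, -7704.8, -23638).
So ∂z/∂x = −n_x/n_z = 0.40798 and ∂z/∂y = −n_y/n_z = −0.32595.
Gradient magnitude |∇z| = √(a² + b²) = √(0.16645 + 0.10624) = 0.52220.
True dip = arctan(0.52220) = 27.57°, dipping toward NW (azimuth ≈ 309°).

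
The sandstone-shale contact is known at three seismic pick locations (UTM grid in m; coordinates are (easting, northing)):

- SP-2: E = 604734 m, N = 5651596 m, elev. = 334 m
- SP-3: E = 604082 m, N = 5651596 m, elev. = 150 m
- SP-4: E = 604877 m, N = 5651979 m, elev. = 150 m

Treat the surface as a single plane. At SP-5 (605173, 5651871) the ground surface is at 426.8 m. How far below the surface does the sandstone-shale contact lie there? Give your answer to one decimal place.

130.0 m

Let the plane be z = a·E + b·N + c.
SP-3−SP-2: −652a + 0b = −184;  SP-4−SP-2: 143a + 383b = −184.
Solving gives a = 0.282208589, b = −0.585785452.
Then c = 334 − a·604734 − b·5651596 = 3140295.59.
At (605173, 5651871): z_contact = 170785.02 − 3310783.81 + 3140295.59 = 296.80 m.
Depth below ground = 426.8 − 296.80 = 130.0 m.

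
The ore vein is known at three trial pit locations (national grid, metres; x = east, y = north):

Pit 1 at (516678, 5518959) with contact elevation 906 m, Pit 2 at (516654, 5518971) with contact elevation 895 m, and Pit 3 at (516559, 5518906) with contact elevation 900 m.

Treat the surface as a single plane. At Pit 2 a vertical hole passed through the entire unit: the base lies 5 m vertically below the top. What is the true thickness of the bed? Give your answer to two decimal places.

4.48 m

Let the plane be z = a·x + b·y + c.
Pit 2−Pit 1: −24a + 12b = −11;  Pit 3−Pit 1: −119a − 53b = −6.
Solving gives a = 0.24259, b = −0.43148.
|∇z| = √(a²+b²) = 0.49500, so dip δ = arctan(0.49500) = 26.34°.
True thickness = vertical thickness × cos δ = 5 × cos 26.34° = 4.48 m.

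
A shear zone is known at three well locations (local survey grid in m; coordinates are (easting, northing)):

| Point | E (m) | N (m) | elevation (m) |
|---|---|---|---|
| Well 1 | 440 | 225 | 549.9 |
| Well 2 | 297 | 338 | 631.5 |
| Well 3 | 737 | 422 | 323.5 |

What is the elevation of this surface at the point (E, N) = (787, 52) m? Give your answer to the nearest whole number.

Let the plane be z = a·E + b·N + c.
Well 2−Well 1: −143a + 113b = 81.6;  Well 3−Well 1: 297a + 197b = −226.4.
Solving gives a = −0.67483, b = −0.13186.
Then c = 549.9 − a·440 − b·225 = 876.49.
At (787, 52): z = −531.1 − 6.9 + 876.49 = 338.5 m.

339 m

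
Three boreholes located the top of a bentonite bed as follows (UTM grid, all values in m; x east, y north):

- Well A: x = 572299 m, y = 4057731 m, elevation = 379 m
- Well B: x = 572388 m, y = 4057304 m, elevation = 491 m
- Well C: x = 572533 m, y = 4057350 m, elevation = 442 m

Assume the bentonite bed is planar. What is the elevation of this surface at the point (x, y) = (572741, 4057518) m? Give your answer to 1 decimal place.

339.9 m

Two edge vectors: Well A→Well B = (89, -427, 112), Well A→Well C = (234, -381, 63).
Normal n = (Well A→Well B) × (Well A→Well C) = (15771, 20601, 66009).
So ∂z/∂x = −n_x/n_z = −0.238921965 and ∂z/∂y = −n_y/n_z = −0.312093805.
Intercept c from Well A: 379 + 136734.80 + 1266392.71 = 1403506.51.
At (572741, 4057518): z = −136840.4 − 1266326.2 + 1403506.51 = 339.9 m.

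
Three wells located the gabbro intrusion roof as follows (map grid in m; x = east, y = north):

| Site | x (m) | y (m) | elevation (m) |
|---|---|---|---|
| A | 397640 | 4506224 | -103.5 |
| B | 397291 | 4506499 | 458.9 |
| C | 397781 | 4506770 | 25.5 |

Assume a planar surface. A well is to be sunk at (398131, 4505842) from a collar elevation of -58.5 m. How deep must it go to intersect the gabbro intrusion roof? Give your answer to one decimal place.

833.6 m

Let the plane be z = a·x + b·y + c.
B−A: −349a + 275b = 562.4;  C−A: 141a + 546b = 129.
Solving gives a = −1.184304645, b = 0.542100650.
Then c = -103.5 − a·397640 − b·4506224 = −1972003.56.
At (398131, 4505842): z_contact = −471508.39 + 2442619.88 − 1972003.56 = -892.08 m.
Depth below ground = -58.5 − (-892.08) = 833.6 m.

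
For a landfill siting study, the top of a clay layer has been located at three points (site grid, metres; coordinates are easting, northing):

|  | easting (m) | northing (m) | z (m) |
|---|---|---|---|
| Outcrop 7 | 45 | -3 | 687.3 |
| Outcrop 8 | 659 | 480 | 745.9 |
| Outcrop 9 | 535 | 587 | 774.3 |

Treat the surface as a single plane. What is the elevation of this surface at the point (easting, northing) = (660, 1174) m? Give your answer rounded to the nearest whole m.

882 m

Let the plane be z = a·easting + b·northing + c.
Outcrop 8−Outcrop 7: 614a + 483b = 58.6;  Outcrop 9−Outcrop 7: 490a + 590b = 87.
Solving gives a = −0.05930, b = 0.19670.
Then c = 687.3 − a·45 − b·-3 = 690.56.
At (660, 1174): z = −39.1 + 230.9 + 690.56 = 882.4 m.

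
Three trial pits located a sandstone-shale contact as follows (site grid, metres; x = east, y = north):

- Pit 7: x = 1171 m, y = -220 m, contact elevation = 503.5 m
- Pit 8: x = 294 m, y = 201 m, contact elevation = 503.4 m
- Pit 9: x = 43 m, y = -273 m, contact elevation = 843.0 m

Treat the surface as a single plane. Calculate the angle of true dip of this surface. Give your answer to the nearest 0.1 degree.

Two edge vectors: Pit 7→Pit 8 = (-877, 421, -0.1), Pit 7→Pit 9 = (-1128, -53, 339.5).
Normal n = (Pit 7→Pit 8) × (Pit 7→Pit 9) = (142924.2, 297854.3, 521369).
So ∂z/∂x = −n_x/n_z = −0.27413 and ∂z/∂y = −n_y/n_z = −0.57129.
Gradient magnitude |∇z| = √(a² + b²) = √(0.07515 + 0.32638) = 0.63366.
True dip = arctan(0.63366) = 32.4°, dipping toward NNE (azimuth ≈ 026°).

32.4°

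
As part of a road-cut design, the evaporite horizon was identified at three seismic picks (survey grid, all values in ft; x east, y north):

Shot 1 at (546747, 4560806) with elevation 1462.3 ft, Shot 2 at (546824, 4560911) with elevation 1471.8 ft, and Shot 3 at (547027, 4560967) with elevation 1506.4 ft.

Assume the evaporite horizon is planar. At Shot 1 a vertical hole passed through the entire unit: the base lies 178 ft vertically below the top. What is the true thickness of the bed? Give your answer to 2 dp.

174.95 ft

Two edge vectors: Shot 1→Shot 2 = (77, 105, 9.5), Shot 1→Shot 3 = (280, 161, 44.1).
Normal n = (Shot 1→Shot 2) × (Shot 1→Shot 3) = (3101, -735.7, -17003).
So ∂z/∂x = −n_x/n_z = 0.18238 and ∂z/∂y = −n_y/n_z = −0.04327.
|∇z| = √(a²+b²) = 0.18744, so dip δ = arctan(0.18744) = 10.62°.
True thickness = vertical thickness × cos δ = 178 × cos 10.62° = 174.95 ft.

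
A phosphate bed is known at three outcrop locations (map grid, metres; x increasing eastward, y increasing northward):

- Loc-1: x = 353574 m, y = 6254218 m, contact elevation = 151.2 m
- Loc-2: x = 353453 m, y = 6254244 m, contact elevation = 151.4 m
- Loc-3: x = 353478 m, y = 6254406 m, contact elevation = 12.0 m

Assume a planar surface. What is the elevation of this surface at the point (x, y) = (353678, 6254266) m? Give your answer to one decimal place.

Let the plane be z = a·x + b·y + c.
Loc-2−Loc-1: −121a + 26b = 0.2;  Loc-3−Loc-1: −96a + 188b = −139.2.
Solving gives a = −0.180564882, b = −0.832628876.
Then c = 151.2 − a·353574 − b·6254218 = 5271436.75.
At (353678, 6254266): z = −63861.8 − 5207482.5 + 5271436.75 = 92.5 m.

92.5 m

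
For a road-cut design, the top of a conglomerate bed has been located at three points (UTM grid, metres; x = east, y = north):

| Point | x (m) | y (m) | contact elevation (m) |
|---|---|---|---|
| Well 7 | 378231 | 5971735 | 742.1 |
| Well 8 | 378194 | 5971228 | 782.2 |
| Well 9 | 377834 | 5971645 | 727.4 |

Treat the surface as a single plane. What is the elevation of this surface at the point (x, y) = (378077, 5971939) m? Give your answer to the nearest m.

717 m

Two edge vectors: Well 7→Well 8 = (-37, -507, 40.1), Well 7→Well 9 = (-397, -90, -14.7).
Normal n = (Well 7→Well 8) × (Well 7→Well 9) = (11061.9, -16463.6, -197949).
So ∂z/∂x = −n_x/n_z = 0.05588258 and ∂z/∂y = −n_y/n_z = −0.08317092.
Intercept c from Well 7: 742.1 − 21136.52 + 496674.68 = 476280.26.
At (378077, 5971939): z = 21127.9 − 496691.6 + 476280.26 = 716.5 m.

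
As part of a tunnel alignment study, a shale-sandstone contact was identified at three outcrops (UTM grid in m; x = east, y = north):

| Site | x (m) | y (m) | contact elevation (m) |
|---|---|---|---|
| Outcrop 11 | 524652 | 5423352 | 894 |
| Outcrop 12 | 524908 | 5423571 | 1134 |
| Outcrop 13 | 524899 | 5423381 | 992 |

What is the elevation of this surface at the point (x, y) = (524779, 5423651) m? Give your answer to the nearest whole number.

Two edge vectors: Outcrop 11→Outcrop 12 = (256, 219, 240), Outcrop 11→Outcrop 13 = (247, 29, 98).
Normal n = (Outcrop 11→Outcrop 12) × (Outcrop 11→Outcrop 13) = (14502, 34192, -46669).
So ∂z/∂x = −n_x/n_z = 0.31074161 and ∂z/∂y = −n_y/n_z = 0.73264908.
Intercept c from Outcrop 11: 894 − 163031.20 − 3973413.86 = −4135551.07.
At (524779, 5423651): z = 163070.7 + 3973632.9 − 4135551.07 = 1152.5 m.

1153 m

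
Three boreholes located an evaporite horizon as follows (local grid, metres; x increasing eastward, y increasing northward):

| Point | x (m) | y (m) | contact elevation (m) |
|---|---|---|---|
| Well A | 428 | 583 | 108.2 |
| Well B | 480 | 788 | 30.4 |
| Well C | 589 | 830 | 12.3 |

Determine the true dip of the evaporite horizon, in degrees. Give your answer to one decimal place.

20.5°

Two edge vectors: Well A→Well B = (52, 205, -77.8), Well A→Well C = (161, 247, -95.9).
Normal n = (Well A→Well B) × (Well A→Well C) = (-442.9, -7539, -20161).
So ∂z/∂x = −n_x/n_z = −0.02197 and ∂z/∂y = −n_y/n_z = −0.37394.
Gradient magnitude |∇z| = √(a² + b²) = √(0.00048 + 0.13983) = 0.37458.
True dip = arctan(0.37458) = 20.5°, dipping toward N (azimuth ≈ 003°).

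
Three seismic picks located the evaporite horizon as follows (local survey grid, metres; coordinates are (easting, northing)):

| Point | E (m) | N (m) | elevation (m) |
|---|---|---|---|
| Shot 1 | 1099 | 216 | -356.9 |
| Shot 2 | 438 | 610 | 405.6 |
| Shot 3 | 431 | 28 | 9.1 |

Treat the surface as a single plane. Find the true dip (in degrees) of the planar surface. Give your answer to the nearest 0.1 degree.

45.4°

Two edge vectors: Shot 1→Shot 2 = (-661, 394, 762.5), Shot 1→Shot 3 = (-668, -188, 366).
Normal n = (Shot 1→Shot 2) × (Shot 1→Shot 3) = (287554, -267424, 387460).
So ∂z/∂E = −n_x/n_z = −0.74215 and ∂z/∂N = −n_y/n_z = 0.69020.
Gradient magnitude |∇z| = √(a² + b²) = √(0.55079 + 0.47637) = 1.01349.
True dip = arctan(1.01349) = 45.4°, dipping toward SE (azimuth ≈ 133°).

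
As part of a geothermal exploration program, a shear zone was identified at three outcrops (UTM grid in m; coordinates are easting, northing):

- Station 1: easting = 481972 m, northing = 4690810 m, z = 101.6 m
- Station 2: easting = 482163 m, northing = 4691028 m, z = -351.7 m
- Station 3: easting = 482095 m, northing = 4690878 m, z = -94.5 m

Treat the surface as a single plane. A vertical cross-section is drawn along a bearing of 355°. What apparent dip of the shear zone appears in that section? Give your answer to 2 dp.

Two edge vectors: Station 1→Station 2 = (191, 218, -453.3), Station 1→Station 3 = (123, 68, -196.1).
Normal n = (Station 1→Station 2) × (Station 1→Station 3) = (-11925.4, -18300.8, -13826).
So ∂z/∂easting = −n_x/n_z = −0.86253 and ∂z/∂northing = −n_y/n_z = −1.32365.
Unit vector along 355° is (sin 355°, cos 355°) = (-0.0872, 0.9962).
Slope in that direction = a·(-0.0872) + b·(0.9962) = −1.24344.
Apparent dip = arctan|1.24344| = 51.19° (true dip is 57.7°, so apparent ≤ true as expected).

51.19°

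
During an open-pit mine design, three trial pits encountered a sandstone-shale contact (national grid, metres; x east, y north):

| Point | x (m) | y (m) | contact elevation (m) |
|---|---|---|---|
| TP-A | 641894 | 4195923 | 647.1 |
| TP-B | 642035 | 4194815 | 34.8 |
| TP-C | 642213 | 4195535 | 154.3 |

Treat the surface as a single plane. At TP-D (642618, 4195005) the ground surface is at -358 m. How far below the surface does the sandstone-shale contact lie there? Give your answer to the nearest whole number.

129 m

Two edge vectors: TP-A→TP-B = (141, -1108, -612.3), TP-A→TP-C = (319, -388, -492.8).
Normal n = (TP-A→TP-B) × (TP-A→TP-C) = (308450, -125838.9, 298744).
So ∂z/∂x = −n_x/n_z = −1.03248936 and ∂z/∂y = −n_y/n_z = 0.42122654.
Intercept c from TP-A: 647.1 + 662748.72 − 1767434.11 = −1104038.28.
At (642618, 4195005): z_contact = −663496.2 + 1767047.4 − 1104038.28 = -487.1 m.
Depth below ground = -358 − (-487.1) = 129 m.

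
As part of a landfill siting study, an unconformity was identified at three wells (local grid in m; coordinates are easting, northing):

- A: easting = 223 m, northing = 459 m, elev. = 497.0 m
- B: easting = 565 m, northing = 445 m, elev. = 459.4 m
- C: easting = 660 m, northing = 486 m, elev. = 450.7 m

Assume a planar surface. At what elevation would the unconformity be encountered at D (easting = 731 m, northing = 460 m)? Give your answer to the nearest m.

Two edge vectors: A→B = (342, -14, -37.6), A→C = (437, 27, -46.3).
Normal n = (A→B) × (A→C) = (1663.4, -596.6, 15352).
So ∂z/∂easting = −n_x/n_z = −0.10835 and ∂z/∂northing = −n_y/n_z = 0.03886.
Intercept c from A: 497 + 24.16 − 17.84 = 503.32.
At (731, 460): z = −79.2 + 17.9 + 503.32 = 442.0 m.

442 m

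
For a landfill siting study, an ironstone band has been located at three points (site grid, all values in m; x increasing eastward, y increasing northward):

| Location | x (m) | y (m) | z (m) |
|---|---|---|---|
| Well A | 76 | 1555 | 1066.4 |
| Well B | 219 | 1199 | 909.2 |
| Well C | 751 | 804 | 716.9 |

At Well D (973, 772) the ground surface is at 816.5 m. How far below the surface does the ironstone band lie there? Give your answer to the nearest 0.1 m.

123.7 m

Let the plane be z = a·x + b·y + c.
Well B−Well A: 143a − 356b = −157.2;  Well C−Well A: 675a − 751b = −349.5.
Solving gives a = −0.047889, b = 0.422337.
Then c = 1066.4 − a·76 − b·1555 = 413.31.
At (973, 772): z_contact = −46.60 + 326.04 + 413.31 = 692.75 m.
Depth below ground = 816.5 − 692.75 = 123.7 m.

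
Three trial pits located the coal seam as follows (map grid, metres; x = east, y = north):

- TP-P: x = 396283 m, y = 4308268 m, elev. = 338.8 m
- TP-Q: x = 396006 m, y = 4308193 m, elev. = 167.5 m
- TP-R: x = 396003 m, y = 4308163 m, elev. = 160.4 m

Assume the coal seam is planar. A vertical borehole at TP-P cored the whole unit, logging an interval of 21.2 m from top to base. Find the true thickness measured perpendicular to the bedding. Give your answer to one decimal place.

Let the plane be z = a·x + b·y + c.
TP-Q−TP-P: −277a − 75b = −171.3;  TP-R−TP-P: −280a − 105b = −178.4.
Solving gives a = 0.56976, b = 0.17969.
|∇z| = √(a²+b²) = 0.59742, so dip δ = arctan(0.59742) = 30.86°.
True thickness = vertical thickness × cos δ = 21.2 × cos 30.86° = 18.2 m.

18.2 m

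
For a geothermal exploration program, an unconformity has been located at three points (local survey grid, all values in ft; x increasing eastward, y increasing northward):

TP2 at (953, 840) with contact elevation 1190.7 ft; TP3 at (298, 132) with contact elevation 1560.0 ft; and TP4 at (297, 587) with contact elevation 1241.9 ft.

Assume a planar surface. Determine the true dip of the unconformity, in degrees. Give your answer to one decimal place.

35.9°

Let the plane be z = a·x + b·y + c.
TP3−TP2: −655a − 708b = 369.3;  TP4−TP2: −656a − 253b = 51.2.
Solving gives a = 0.19142, b = −0.69870.
Gradient magnitude |∇z| = √(a² + b²) = √(0.03664 + 0.48818) = 0.72445.
True dip = arctan(0.72445) = 35.9°, dipping toward NNW (azimuth ≈ 345°).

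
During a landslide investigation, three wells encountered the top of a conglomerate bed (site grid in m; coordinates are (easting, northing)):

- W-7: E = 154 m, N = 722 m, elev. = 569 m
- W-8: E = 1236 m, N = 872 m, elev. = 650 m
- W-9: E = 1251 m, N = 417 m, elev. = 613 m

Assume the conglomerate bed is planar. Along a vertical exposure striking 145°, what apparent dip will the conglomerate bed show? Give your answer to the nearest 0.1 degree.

Let the plane be z = a·E + b·N + c.
W-8−W-7: 1082a + 150b = 81;  W-9−W-7: 1097a − 305b = 44.
Solving gives a = 0.06330, b = 0.08341.
Unit vector along 145° is (sin 145°, cos 145°) = (0.5736, -0.8192).
Slope in that direction = a·(0.5736) + b·(-0.8192) = −0.03202.
Apparent dip = arctan|0.03202| = 1.8° (true dip is 6.0°, so apparent ≤ true as expected).

1.8°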